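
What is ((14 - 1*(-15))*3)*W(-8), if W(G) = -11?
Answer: -957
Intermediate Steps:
((14 - 1*(-15))*3)*W(-8) = ((14 - 1*(-15))*3)*(-11) = ((14 + 15)*3)*(-11) = (29*3)*(-11) = 87*(-11) = -957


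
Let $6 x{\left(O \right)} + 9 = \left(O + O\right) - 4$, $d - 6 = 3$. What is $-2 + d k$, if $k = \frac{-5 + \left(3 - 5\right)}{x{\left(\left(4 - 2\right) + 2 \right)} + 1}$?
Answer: $-380$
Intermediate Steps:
$d = 9$ ($d = 6 + 3 = 9$)
$x{\left(O \right)} = - \frac{13}{6} + \frac{O}{3}$ ($x{\left(O \right)} = - \frac{3}{2} + \frac{\left(O + O\right) - 4}{6} = - \frac{3}{2} + \frac{2 O - 4}{6} = - \frac{3}{2} + \frac{-4 + 2 O}{6} = - \frac{3}{2} + \left(- \frac{2}{3} + \frac{O}{3}\right) = - \frac{13}{6} + \frac{O}{3}$)
$k = -42$ ($k = \frac{-5 + \left(3 - 5\right)}{\left(- \frac{13}{6} + \frac{\left(4 - 2\right) + 2}{3}\right) + 1} = \frac{-5 + \left(3 - 5\right)}{\left(- \frac{13}{6} + \frac{2 + 2}{3}\right) + 1} = \frac{-5 - 2}{\left(- \frac{13}{6} + \frac{1}{3} \cdot 4\right) + 1} = - \frac{7}{\left(- \frac{13}{6} + \frac{4}{3}\right) + 1} = - \frac{7}{- \frac{5}{6} + 1} = - 7 \frac{1}{\frac{1}{6}} = \left(-7\right) 6 = -42$)
$-2 + d k = -2 + 9 \left(-42\right) = -2 - 378 = -380$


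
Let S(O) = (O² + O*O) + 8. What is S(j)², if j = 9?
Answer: 28900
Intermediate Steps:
S(O) = 8 + 2*O² (S(O) = (O² + O²) + 8 = 2*O² + 8 = 8 + 2*O²)
S(j)² = (8 + 2*9²)² = (8 + 2*81)² = (8 + 162)² = 170² = 28900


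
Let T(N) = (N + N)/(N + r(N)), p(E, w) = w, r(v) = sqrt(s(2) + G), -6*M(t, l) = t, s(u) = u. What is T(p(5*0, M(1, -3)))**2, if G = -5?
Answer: 4/(1 - 6*I*sqrt(3))**2 ≈ -0.036024 + 0.0069976*I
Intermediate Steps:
M(t, l) = -t/6
r(v) = I*sqrt(3) (r(v) = sqrt(2 - 5) = sqrt(-3) = I*sqrt(3))
T(N) = 2*N/(N + I*sqrt(3)) (T(N) = (N + N)/(N + I*sqrt(3)) = (2*N)/(N + I*sqrt(3)) = 2*N/(N + I*sqrt(3)))
T(p(5*0, M(1, -3)))**2 = (2*(-1/6*1)/(-1/6*1 + I*sqrt(3)))**2 = (2*(-1/6)/(-1/6 + I*sqrt(3)))**2 = (-1/(3*(-1/6 + I*sqrt(3))))**2 = 1/(9*(-1/6 + I*sqrt(3))**2)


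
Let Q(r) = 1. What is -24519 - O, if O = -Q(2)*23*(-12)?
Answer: -24795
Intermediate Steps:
O = 276 (O = -1*23*(-12) = -23*(-12) = -1*(-276) = 276)
-24519 - O = -24519 - 1*276 = -24519 - 276 = -24795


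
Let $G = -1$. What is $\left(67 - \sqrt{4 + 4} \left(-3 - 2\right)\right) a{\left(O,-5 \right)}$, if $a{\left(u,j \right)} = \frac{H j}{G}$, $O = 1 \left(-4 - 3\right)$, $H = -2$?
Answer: $-670 - 100 \sqrt{2} \approx -811.42$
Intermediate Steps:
$O = -7$ ($O = 1 \left(-7\right) = -7$)
$a{\left(u,j \right)} = 2 j$ ($a{\left(u,j \right)} = \frac{\left(-2\right) j}{-1} = - 2 j \left(-1\right) = 2 j$)
$\left(67 - \sqrt{4 + 4} \left(-3 - 2\right)\right) a{\left(O,-5 \right)} = \left(67 - \sqrt{4 + 4} \left(-3 - 2\right)\right) 2 \left(-5\right) = \left(67 - \sqrt{8} \left(-5\right)\right) \left(-10\right) = \left(67 - 2 \sqrt{2} \left(-5\right)\right) \left(-10\right) = \left(67 - - 10 \sqrt{2}\right) \left(-10\right) = \left(67 + 10 \sqrt{2}\right) \left(-10\right) = -670 - 100 \sqrt{2}$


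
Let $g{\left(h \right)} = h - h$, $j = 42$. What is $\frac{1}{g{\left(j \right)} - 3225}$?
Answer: $- \frac{1}{3225} \approx -0.00031008$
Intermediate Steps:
$g{\left(h \right)} = 0$
$\frac{1}{g{\left(j \right)} - 3225} = \frac{1}{0 - 3225} = \frac{1}{-3225} = - \frac{1}{3225}$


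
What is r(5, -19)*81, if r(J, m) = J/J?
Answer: 81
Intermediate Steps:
r(J, m) = 1
r(5, -19)*81 = 1*81 = 81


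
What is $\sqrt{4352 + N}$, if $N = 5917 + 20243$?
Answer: $4 \sqrt{1907} \approx 174.68$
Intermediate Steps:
$N = 26160$
$\sqrt{4352 + N} = \sqrt{4352 + 26160} = \sqrt{30512} = 4 \sqrt{1907}$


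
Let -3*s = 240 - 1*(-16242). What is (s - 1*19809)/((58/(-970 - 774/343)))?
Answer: 4219072826/9947 ≈ 4.2416e+5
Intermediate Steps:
s = -5494 (s = -(240 - 1*(-16242))/3 = -(240 + 16242)/3 = -⅓*16482 = -5494)
(s - 1*19809)/((58/(-970 - 774/343))) = (-5494 - 1*19809)/((58/(-970 - 774/343))) = (-5494 - 19809)/((58/(-970 - 774*1/343))) = -25303/(58/(-970 - 774/343)) = -25303/(58/(-333484/343)) = -25303/(58*(-343/333484)) = -25303/(-9947/166742) = -25303*(-166742/9947) = 4219072826/9947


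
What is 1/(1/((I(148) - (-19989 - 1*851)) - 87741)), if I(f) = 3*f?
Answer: -66457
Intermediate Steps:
1/(1/((I(148) - (-19989 - 1*851)) - 87741)) = 1/(1/((3*148 - (-19989 - 1*851)) - 87741)) = 1/(1/((444 - (-19989 - 851)) - 87741)) = 1/(1/((444 - 1*(-20840)) - 87741)) = 1/(1/((444 + 20840) - 87741)) = 1/(1/(21284 - 87741)) = 1/(1/(-66457)) = 1/(-1/66457) = -66457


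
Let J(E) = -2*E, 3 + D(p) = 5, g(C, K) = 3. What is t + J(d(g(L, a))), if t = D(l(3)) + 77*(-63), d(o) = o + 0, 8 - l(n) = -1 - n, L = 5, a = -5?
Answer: -4855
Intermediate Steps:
l(n) = 9 + n (l(n) = 8 - (-1 - n) = 8 + (1 + n) = 9 + n)
D(p) = 2 (D(p) = -3 + 5 = 2)
d(o) = o
t = -4849 (t = 2 + 77*(-63) = 2 - 4851 = -4849)
t + J(d(g(L, a))) = -4849 - 2*3 = -4849 - 6 = -4855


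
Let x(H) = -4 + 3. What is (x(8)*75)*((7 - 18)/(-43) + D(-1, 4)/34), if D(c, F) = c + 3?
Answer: -17250/731 ≈ -23.598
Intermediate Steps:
D(c, F) = 3 + c
x(H) = -1
(x(8)*75)*((7 - 18)/(-43) + D(-1, 4)/34) = (-1*75)*((7 - 18)/(-43) + (3 - 1)/34) = -75*(-11*(-1/43) + 2*(1/34)) = -75*(11/43 + 1/17) = -75*230/731 = -17250/731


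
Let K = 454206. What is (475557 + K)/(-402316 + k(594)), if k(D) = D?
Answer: -929763/401722 ≈ -2.3144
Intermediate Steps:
(475557 + K)/(-402316 + k(594)) = (475557 + 454206)/(-402316 + 594) = 929763/(-401722) = 929763*(-1/401722) = -929763/401722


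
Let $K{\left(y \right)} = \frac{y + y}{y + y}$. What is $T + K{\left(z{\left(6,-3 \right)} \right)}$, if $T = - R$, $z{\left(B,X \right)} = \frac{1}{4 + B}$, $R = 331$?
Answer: $-330$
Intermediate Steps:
$K{\left(y \right)} = 1$ ($K{\left(y \right)} = \frac{2 y}{2 y} = 2 y \frac{1}{2 y} = 1$)
$T = -331$ ($T = \left(-1\right) 331 = -331$)
$T + K{\left(z{\left(6,-3 \right)} \right)} = -331 + 1 = -330$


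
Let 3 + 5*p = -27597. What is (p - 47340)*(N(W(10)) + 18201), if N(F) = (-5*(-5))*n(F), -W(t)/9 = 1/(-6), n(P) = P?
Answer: -964087110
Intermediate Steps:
p = -5520 (p = -3/5 + (1/5)*(-27597) = -3/5 - 27597/5 = -5520)
W(t) = 3/2 (W(t) = -9/(-6) = -9*(-1/6) = 3/2)
N(F) = 25*F (N(F) = (-5*(-5))*F = 25*F)
(p - 47340)*(N(W(10)) + 18201) = (-5520 - 47340)*(25*(3/2) + 18201) = -52860*(75/2 + 18201) = -52860*36477/2 = -964087110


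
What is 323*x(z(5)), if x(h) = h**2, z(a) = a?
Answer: 8075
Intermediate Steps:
323*x(z(5)) = 323*5**2 = 323*25 = 8075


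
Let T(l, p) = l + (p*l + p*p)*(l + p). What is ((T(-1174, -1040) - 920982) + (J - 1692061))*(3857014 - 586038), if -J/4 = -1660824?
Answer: -16661824335100736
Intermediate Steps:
J = 6643296 (J = -4*(-1660824) = 6643296)
T(l, p) = l + (l + p)*(p**2 + l*p) (T(l, p) = l + (l*p + p**2)*(l + p) = l + (p**2 + l*p)*(l + p) = l + (l + p)*(p**2 + l*p))
((T(-1174, -1040) - 920982) + (J - 1692061))*(3857014 - 586038) = (((-1174 + (-1040)**3 - 1040*(-1174)**2 + 2*(-1174)*(-1040)**2) - 920982) + (6643296 - 1692061))*(3857014 - 586038) = (((-1174 - 1124864000 - 1040*1378276 + 2*(-1174)*1081600) - 920982) + 4951235)*3270976 = (((-1174 - 1124864000 - 1433407040 - 2539596800) - 920982) + 4951235)*3270976 = ((-5097869014 - 920982) + 4951235)*3270976 = (-5098789996 + 4951235)*3270976 = -5093838761*3270976 = -16661824335100736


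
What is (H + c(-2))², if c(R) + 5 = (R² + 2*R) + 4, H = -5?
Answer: 36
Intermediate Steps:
c(R) = -1 + R² + 2*R (c(R) = -5 + ((R² + 2*R) + 4) = -5 + (4 + R² + 2*R) = -1 + R² + 2*R)
(H + c(-2))² = (-5 + (-1 + (-2)² + 2*(-2)))² = (-5 + (-1 + 4 - 4))² = (-5 - 1)² = (-6)² = 36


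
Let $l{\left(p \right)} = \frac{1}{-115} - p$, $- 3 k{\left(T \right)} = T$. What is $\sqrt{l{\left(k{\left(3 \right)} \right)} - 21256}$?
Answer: $\frac{i \sqrt{281097490}}{115} \approx 145.79 i$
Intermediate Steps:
$k{\left(T \right)} = - \frac{T}{3}$
$l{\left(p \right)} = - \frac{1}{115} - p$
$\sqrt{l{\left(k{\left(3 \right)} \right)} - 21256} = \sqrt{\left(- \frac{1}{115} - \left(- \frac{1}{3}\right) 3\right) - 21256} = \sqrt{\left(- \frac{1}{115} - -1\right) - 21256} = \sqrt{\left(- \frac{1}{115} + 1\right) - 21256} = \sqrt{\frac{114}{115} - 21256} = \sqrt{- \frac{2444326}{115}} = \frac{i \sqrt{281097490}}{115}$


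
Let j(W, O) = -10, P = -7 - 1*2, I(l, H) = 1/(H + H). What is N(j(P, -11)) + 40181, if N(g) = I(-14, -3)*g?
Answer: 120548/3 ≈ 40183.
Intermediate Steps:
I(l, H) = 1/(2*H)
P = -9 (P = -7 - 2 = -9)
N(g) = -g/6 (N(g) = ((1/2)/(-3))*g = ((1/2)*(-1/3))*g = -g/6)
N(j(P, -11)) + 40181 = -1/6*(-10) + 40181 = 5/3 + 40181 = 120548/3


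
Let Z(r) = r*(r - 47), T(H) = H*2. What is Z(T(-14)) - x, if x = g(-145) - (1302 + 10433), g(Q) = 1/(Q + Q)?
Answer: 4012151/290 ≈ 13835.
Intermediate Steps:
T(H) = 2*H
g(Q) = 1/(2*Q)
x = -3403151/290 (x = (½)/(-145) - (1302 + 10433) = (½)*(-1/145) - 1*11735 = -1/290 - 11735 = -3403151/290 ≈ -11735.)
Z(r) = r*(-47 + r)
Z(T(-14)) - x = (2*(-14))*(-47 + 2*(-14)) - 1*(-3403151/290) = -28*(-47 - 28) + 3403151/290 = -28*(-75) + 3403151/290 = 2100 + 3403151/290 = 4012151/290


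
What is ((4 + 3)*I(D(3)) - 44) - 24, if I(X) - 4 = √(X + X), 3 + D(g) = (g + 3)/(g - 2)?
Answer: -40 + 7*√6 ≈ -22.854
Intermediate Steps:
D(g) = -3 + (3 + g)/(-2 + g) (D(g) = -3 + (g + 3)/(g - 2) = -3 + (3 + g)/(-2 + g))
I(X) = 4 + √2*√X (I(X) = 4 + √(X + X) = 4 + √(2*X) = 4 + √2*√X)
((4 + 3)*I(D(3)) - 44) - 24 = ((4 + 3)*(4 + √2*√((9 - 2*3)/(-2 + 3))) - 44) - 24 = (7*(4 + √2*√((9 - 6)/1)) - 44) - 24 = (7*(4 + √2*√(1*3)) - 44) - 24 = (7*(4 + √2*√3) - 44) - 24 = (7*(4 + √6) - 44) - 24 = ((28 + 7*√6) - 44) - 24 = (-16 + 7*√6) - 24 = -40 + 7*√6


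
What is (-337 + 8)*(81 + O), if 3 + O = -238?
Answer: 52640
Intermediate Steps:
O = -241 (O = -3 - 238 = -241)
(-337 + 8)*(81 + O) = (-337 + 8)*(81 - 241) = -329*(-160) = 52640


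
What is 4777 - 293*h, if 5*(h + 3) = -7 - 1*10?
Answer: 33261/5 ≈ 6652.2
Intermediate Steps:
h = -32/5 (h = -3 + (-7 - 1*10)/5 = -3 + (-7 - 10)/5 = -3 + (1/5)*(-17) = -3 - 17/5 = -32/5 ≈ -6.4000)
4777 - 293*h = 4777 - 293*(-32/5) = 4777 + 9376/5 = 33261/5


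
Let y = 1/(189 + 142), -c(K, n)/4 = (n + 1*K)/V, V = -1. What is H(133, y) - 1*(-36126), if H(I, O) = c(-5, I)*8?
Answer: 40222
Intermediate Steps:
c(K, n) = 4*K + 4*n (c(K, n) = -4*(n + 1*K)/(-1) = -4*(n + K)*(-1) = -4*(K + n)*(-1) = -4*(-K - n) = 4*K + 4*n)
y = 1/331 ≈ 0.0030211
H(I, O) = -160 + 32*I (H(I, O) = (4*(-5) + 4*I)*8 = (-20 + 4*I)*8 = -160 + 32*I)
H(133, y) - 1*(-36126) = (-160 + 32*133) - 1*(-36126) = (-160 + 4256) + 36126 = 4096 + 36126 = 40222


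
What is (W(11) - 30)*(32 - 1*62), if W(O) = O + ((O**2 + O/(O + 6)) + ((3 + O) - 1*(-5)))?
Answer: -62040/17 ≈ -3649.4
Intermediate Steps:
W(O) = 8 + O**2 + 2*O + O/(6 + O) (W(O) = O + ((O**2 + O/(6 + O)) + ((3 + O) + 5)) = O + ((O**2 + O/(6 + O)) + (8 + O)) = O + (8 + O + O**2 + O/(6 + O)) = 8 + O**2 + 2*O + O/(6 + O))
(W(11) - 30)*(32 - 1*62) = ((48 + 11**3 + 8*11**2 + 21*11)/(6 + 11) - 30)*(32 - 1*62) = ((48 + 1331 + 8*121 + 231)/17 - 30)*(32 - 62) = ((48 + 1331 + 968 + 231)/17 - 30)*(-30) = ((1/17)*2578 - 30)*(-30) = (2578/17 - 30)*(-30) = (2068/17)*(-30) = -62040/17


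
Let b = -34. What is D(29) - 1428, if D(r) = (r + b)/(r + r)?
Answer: -82829/58 ≈ -1428.1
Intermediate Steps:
D(r) = (-34 + r)/(2*r) (D(r) = (r - 34)/(r + r) = (-34 + r)/((2*r)) = (-34 + r)*(1/(2*r)) = (-34 + r)/(2*r))
D(29) - 1428 = (1/2)*(-34 + 29)/29 - 1428 = (1/2)*(1/29)*(-5) - 1428 = -5/58 - 1428 = -82829/58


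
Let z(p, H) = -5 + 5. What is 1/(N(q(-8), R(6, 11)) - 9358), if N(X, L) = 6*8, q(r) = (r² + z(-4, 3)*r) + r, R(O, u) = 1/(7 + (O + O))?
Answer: -1/9310 ≈ -0.00010741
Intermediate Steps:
z(p, H) = 0
R(O, u) = 1/(7 + 2*O)
q(r) = r + r² (q(r) = (r² + 0*r) + r = (r² + 0) + r = r² + r = r + r²)
N(X, L) = 48
1/(N(q(-8), R(6, 11)) - 9358) = 1/(48 - 9358) = 1/(-9310) = -1/9310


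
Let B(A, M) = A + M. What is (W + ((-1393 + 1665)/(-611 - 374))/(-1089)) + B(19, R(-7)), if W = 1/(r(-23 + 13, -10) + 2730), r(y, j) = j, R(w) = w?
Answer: 7002719621/583529760 ≈ 12.001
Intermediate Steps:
W = 1/2720 (W = 1/(-10 + 2730) = 1/2720 ≈ 0.00036765)
(W + ((-1393 + 1665)/(-611 - 374))/(-1089)) + B(19, R(-7)) = (1/2720 + ((-1393 + 1665)/(-611 - 374))/(-1089)) + (19 - 7) = (1/2720 + (272/(-985))*(-1/1089)) + 12 = (1/2720 + (272*(-1/985))*(-1/1089)) + 12 = (1/2720 - 272/985*(-1/1089)) + 12 = (1/2720 + 272/1072665) + 12 = 362501/583529760 + 12 = 7002719621/583529760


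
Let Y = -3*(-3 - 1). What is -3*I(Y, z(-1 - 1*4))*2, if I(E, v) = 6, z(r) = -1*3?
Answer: -36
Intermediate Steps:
Y = 12 (Y = -3*(-4) = 12)
z(r) = -3
-3*I(Y, z(-1 - 1*4))*2 = -3*6*2 = -18*2 = -36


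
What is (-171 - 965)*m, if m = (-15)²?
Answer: -255600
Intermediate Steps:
m = 225
(-171 - 965)*m = (-171 - 965)*225 = -1136*225 = -255600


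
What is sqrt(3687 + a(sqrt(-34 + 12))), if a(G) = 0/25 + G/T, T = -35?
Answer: sqrt(4516575 - 35*I*sqrt(22))/35 ≈ 60.721 - 0.0011035*I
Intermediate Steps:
a(G) = -G/35 (a(G) = 0/25 + G/(-35) = 0*(1/25) + G*(-1/35) = 0 - G/35 = -G/35)
sqrt(3687 + a(sqrt(-34 + 12))) = sqrt(3687 - sqrt(-34 + 12)/35) = sqrt(3687 - I*sqrt(22)/35)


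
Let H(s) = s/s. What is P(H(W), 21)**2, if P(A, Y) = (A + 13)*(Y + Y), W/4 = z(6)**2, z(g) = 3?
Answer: 345744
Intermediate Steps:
W = 36 (W = 4*3**2 = 4*9 = 36)
H(s) = 1
P(A, Y) = 2*Y*(13 + A) (P(A, Y) = (13 + A)*(2*Y) = 2*Y*(13 + A))
P(H(W), 21)**2 = (2*21*(13 + 1))**2 = (2*21*14)**2 = 588**2 = 345744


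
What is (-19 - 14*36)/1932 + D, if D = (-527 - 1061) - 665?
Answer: -4353319/1932 ≈ -2253.3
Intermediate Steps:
D = -2253 (D = -1588 - 665 = -2253)
(-19 - 14*36)/1932 + D = (-19 - 14*36)/1932 - 2253 = (-19 - 504)*(1/1932) - 2253 = -523*1/1932 - 2253 = -523/1932 - 2253 = -4353319/1932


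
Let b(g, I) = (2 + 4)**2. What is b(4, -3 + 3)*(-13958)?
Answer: -502488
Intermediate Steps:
b(g, I) = 36 (b(g, I) = 6**2 = 36)
b(4, -3 + 3)*(-13958) = 36*(-13958) = -502488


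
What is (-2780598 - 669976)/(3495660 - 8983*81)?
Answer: -3450574/2768037 ≈ -1.2466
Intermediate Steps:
(-2780598 - 669976)/(3495660 - 8983*81) = -3450574/(3495660 - 727623) = -3450574/2768037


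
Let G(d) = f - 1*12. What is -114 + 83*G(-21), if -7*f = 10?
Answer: -8600/7 ≈ -1228.6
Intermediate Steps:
f = -10/7 (f = -⅐*10 = -10/7 ≈ -1.4286)
G(d) = -94/7 (G(d) = -10/7 - 1*12 = -10/7 - 12 = -94/7)
-114 + 83*G(-21) = -114 + 83*(-94/7) = -114 - 7802/7 = -8600/7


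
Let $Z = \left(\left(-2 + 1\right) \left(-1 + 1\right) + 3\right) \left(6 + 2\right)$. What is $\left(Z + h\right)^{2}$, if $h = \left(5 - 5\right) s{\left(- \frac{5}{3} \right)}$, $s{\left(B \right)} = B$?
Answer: $576$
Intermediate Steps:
$Z = 24$ ($Z = \left(\left(-1\right) 0 + 3\right) 8 = \left(0 + 3\right) 8 = 3 \cdot 8 = 24$)
$h = 0$ ($h = \left(5 - 5\right) \left(- \frac{5}{3}\right) = 0 \left(\left(-5\right) \frac{1}{3}\right) = 0 \left(- \frac{5}{3}\right) = 0$)
$\left(Z + h\right)^{2} = \left(24 + 0\right)^{2} = 24^{2} = 576$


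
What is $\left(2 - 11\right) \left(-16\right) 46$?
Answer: $6624$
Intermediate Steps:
$\left(2 - 11\right) \left(-16\right) 46 = \left(-9\right) \left(-16\right) 46 = 144 \cdot 46 = 6624$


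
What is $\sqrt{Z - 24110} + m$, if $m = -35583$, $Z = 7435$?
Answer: $-35583 + 5 i \sqrt{667} \approx -35583.0 + 129.13 i$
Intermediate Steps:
$\sqrt{Z - 24110} + m = \sqrt{7435 - 24110} - 35583 = \sqrt{-16675} - 35583 = 5 i \sqrt{667} - 35583 = -35583 + 5 i \sqrt{667}$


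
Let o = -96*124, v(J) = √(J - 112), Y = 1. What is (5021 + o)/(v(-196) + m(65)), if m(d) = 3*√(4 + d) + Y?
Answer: -6883/(1 + 3*√69 + 2*I*√77) ≈ -182.08 + 123.28*I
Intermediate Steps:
v(J) = √(-112 + J)
m(d) = 1 + 3*√(4 + d) (m(d) = 3*√(4 + d) + 1 = 1 + 3*√(4 + d))
o = -11904
(5021 + o)/(v(-196) + m(65)) = (5021 - 11904)/(√(-112 - 196) + (1 + 3*√(4 + 65))) = -6883/(√(-308) + (1 + 3*√69)) = -6883/(2*I*√77 + (1 + 3*√69)) = -6883/(1 + 3*√69 + 2*I*√77)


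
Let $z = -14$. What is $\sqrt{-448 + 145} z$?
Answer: $- 14 i \sqrt{303} \approx - 243.7 i$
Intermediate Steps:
$\sqrt{-448 + 145} z = \sqrt{-448 + 145} \left(-14\right) = \sqrt{-303} \left(-14\right) = i \sqrt{303} \left(-14\right) = - 14 i \sqrt{303}$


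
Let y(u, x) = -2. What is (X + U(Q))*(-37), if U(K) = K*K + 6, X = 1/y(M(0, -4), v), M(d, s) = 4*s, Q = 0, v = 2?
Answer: -407/2 ≈ -203.50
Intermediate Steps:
X = -1/2 (X = 1/(-2) = -1/2 ≈ -0.50000)
U(K) = 6 + K**2 (U(K) = K**2 + 6 = 6 + K**2)
(X + U(Q))*(-37) = (-1/2 + (6 + 0**2))*(-37) = (-1/2 + (6 + 0))*(-37) = (-1/2 + 6)*(-37) = (11/2)*(-37) = -407/2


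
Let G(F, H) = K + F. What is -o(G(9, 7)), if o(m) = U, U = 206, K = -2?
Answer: -206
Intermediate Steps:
G(F, H) = -2 + F
o(m) = 206
-o(G(9, 7)) = -1*206 = -206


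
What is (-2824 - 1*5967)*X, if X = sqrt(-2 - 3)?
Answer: -8791*I*sqrt(5) ≈ -19657.0*I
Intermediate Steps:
X = I*sqrt(5) (X = sqrt(-5) = I*sqrt(5) ≈ 2.2361*I)
(-2824 - 1*5967)*X = (-2824 - 1*5967)*(I*sqrt(5)) = (-2824 - 5967)*(I*sqrt(5)) = -8791*I*sqrt(5)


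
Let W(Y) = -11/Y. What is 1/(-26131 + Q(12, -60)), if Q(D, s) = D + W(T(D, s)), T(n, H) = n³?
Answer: -1728/45133643 ≈ -3.8286e-5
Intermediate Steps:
Q(D, s) = D - 11/D³
1/(-26131 + Q(12, -60)) = 1/(-26131 + (12 - 11/12³)) = 1/(-26131 + (12 - 11*1/1728)) = 1/(-26131 + (12 - 11/1728)) = 1/(-26131 + 20725/1728) = 1/(-45133643/1728) = -1728/45133643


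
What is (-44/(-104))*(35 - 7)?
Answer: 154/13 ≈ 11.846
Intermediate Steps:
(-44/(-104))*(35 - 7) = -44*(-1/104)*28 = (11/26)*28 = 154/13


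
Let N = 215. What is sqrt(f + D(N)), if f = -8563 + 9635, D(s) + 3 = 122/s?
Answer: 133*sqrt(2795)/215 ≈ 32.704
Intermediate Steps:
D(s) = -3 + 122/s
f = 1072
sqrt(f + D(N)) = sqrt(1072 + (-3 + 122/215)) = sqrt(1072 - 523/215) = sqrt(229957/215) = 133*sqrt(2795)/215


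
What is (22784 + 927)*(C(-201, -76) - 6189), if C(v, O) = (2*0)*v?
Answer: -146747379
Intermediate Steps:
C(v, O) = 0 (C(v, O) = 0*v = 0)
(22784 + 927)*(C(-201, -76) - 6189) = (22784 + 927)*(0 - 6189) = 23711*(-6189) = -146747379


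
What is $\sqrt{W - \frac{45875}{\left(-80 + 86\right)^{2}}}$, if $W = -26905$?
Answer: $\frac{i \sqrt{1014455}}{6} \approx 167.87 i$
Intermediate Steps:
$\sqrt{W - \frac{45875}{\left(-80 + 86\right)^{2}}} = \sqrt{-26905 - \frac{45875}{\left(-80 + 86\right)^{2}}} = \sqrt{-26905 - \frac{45875}{6^{2}}} = \sqrt{-26905 - \frac{45875}{36}} = \sqrt{- \frac{1014455}{36}} = \frac{i \sqrt{1014455}}{6}$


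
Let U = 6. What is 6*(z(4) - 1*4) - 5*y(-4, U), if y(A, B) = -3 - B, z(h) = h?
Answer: 45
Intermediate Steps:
6*(z(4) - 1*4) - 5*y(-4, U) = 6*(4 - 1*4) - 5*(-3 - 1*6) = 6*(4 - 4) - 5*(-3 - 6) = 6*0 - 5*(-9) = 0 + 45 = 45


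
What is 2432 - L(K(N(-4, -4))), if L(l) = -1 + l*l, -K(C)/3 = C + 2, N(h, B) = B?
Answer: 2397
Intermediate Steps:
K(C) = -6 - 3*C (K(C) = -3*(C + 2) = -3*(2 + C) = -6 - 3*C)
L(l) = -1 + l**2
2432 - L(K(N(-4, -4))) = 2432 - (-1 + (-6 - 3*(-4))**2) = 2432 - (-1 + (-6 + 12)**2) = 2432 - (-1 + 6**2) = 2432 - (-1 + 36) = 2432 - 1*35 = 2432 - 35 = 2397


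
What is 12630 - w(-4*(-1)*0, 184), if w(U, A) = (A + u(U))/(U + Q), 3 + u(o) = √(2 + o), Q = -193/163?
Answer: 2467093/193 + 163*√2/193 ≈ 12784.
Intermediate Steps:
Q = -193/163 (Q = -193*1/163 = -193/163 ≈ -1.1840)
u(o) = -3 + √(2 + o)
w(U, A) = (-3 + A + √(2 + U))/(-193/163 + U) (w(U, A) = (A + (-3 + √(2 + U)))/(U - 193/163) = (-3 + A + √(2 + U))/(-193/163 + U))
12630 - w(-4*(-1)*0, 184) = 12630 - 163*(-3 + 184 + √(2 - 4*(-1)*0))/(-193 + 163*(-4*(-1)*0)) = 12630 - 163*(-3 + 184 + √(2 + 4*0))/(-193 + 163*(4*0)) = 12630 - 163*(-3 + 184 + √(2 + 0))/(-193 + 163*0) = 12630 - 163*(-3 + 184 + √2)/(-193 + 0) = 12630 - 163*(181 + √2)/(-193) = 12630 - 163*(-1)*(181 + √2)/193 = 12630 - (-29503/193 - 163*√2/193) = 12630 + (29503/193 + 163*√2/193) = 2467093/193 + 163*√2/193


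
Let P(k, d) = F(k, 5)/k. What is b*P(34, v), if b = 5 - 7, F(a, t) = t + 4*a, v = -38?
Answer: -141/17 ≈ -8.2941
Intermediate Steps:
P(k, d) = (5 + 4*k)/k
b = -2
b*P(34, v) = -2*(4 + 5/34) = -2*141/34 = -141/17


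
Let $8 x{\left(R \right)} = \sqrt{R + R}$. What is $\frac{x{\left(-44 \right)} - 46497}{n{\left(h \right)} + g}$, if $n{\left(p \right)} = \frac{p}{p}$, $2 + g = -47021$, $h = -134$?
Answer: $\frac{15499}{15674} - \frac{i \sqrt{22}}{188088} \approx 0.98884 - 2.4937 \cdot 10^{-5} i$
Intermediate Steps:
$g = -47023$ ($g = -2 - 47021 = -47023$)
$n{\left(p \right)} = 1$
$x{\left(R \right)} = \frac{\sqrt{2} \sqrt{R}}{8}$ ($x{\left(R \right)} = \frac{\sqrt{R + R}}{8} = \frac{\sqrt{2 R}}{8} = \frac{\sqrt{2} \sqrt{R}}{8}$)
$\frac{x{\left(-44 \right)} - 46497}{n{\left(h \right)} + g} = \frac{\frac{\sqrt{2} \sqrt{-44}}{8} - 46497}{1 - 47023} = \frac{\frac{\sqrt{2} \cdot 2 i \sqrt{11}}{8} - 46497}{-47022} = \left(\frac{i \sqrt{22}}{4} - 46497\right) \left(- \frac{1}{47022}\right) = \left(-46497 + \frac{i \sqrt{22}}{4}\right) \left(- \frac{1}{47022}\right) = \frac{15499}{15674} - \frac{i \sqrt{22}}{188088}$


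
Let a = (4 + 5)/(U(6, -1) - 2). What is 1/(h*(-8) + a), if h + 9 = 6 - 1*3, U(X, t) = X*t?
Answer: 8/375 ≈ 0.021333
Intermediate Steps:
a = -9/8 (a = (4 + 5)/(6*(-1) - 2) = 9/(-6 - 2) = 9/(-8) = 9*(-1/8) = -9/8 ≈ -1.1250)
h = -6 (h = -9 + (6 - 1*3) = -9 + (6 - 3) = -9 + 3 = -6)
1/(h*(-8) + a) = 1/(-6*(-8) - 9/8) = 1/(48 - 9/8) = 1/(375/8) = 8/375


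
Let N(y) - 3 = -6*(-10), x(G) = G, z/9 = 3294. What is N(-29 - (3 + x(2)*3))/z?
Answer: 7/3294 ≈ 0.0021251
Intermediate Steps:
z = 29646 (z = 9*3294 = 29646)
N(y) = 63 (N(y) = 3 - 6*(-10) = 3 + 60 = 63)
N(-29 - (3 + x(2)*3))/z = 63/29646 = 63*(1/29646) = 7/3294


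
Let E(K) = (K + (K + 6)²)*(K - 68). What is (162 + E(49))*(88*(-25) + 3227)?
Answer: -59816588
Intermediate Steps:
E(K) = (-68 + K)*(K + (6 + K)²) (E(K) = (K + (6 + K)²)*(-68 + K) = (-68 + K)*(K + (6 + K)²))
(162 + E(49))*(88*(-25) + 3227) = (162 + (-2448 + 49³ - 848*49 - 55*49²))*(88*(-25) + 3227) = (162 + (-2448 + 117649 - 41552 - 55*2401))*(-2200 + 3227) = (162 + (-2448 + 117649 - 41552 - 132055))*1027 = (162 - 58406)*1027 = -58244*1027 = -59816588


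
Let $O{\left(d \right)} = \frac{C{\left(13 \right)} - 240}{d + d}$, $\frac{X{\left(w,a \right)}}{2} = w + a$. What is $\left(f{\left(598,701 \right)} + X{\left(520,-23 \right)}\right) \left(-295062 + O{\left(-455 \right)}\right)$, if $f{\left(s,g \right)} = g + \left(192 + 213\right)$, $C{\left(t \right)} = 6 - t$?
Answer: $-619629630$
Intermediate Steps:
$X{\left(w,a \right)} = 2 a + 2 w$ ($X{\left(w,a \right)} = 2 \left(w + a\right) = 2 \left(a + w\right) = 2 a + 2 w$)
$O{\left(d \right)} = - \frac{247}{2 d}$ ($O{\left(d \right)} = \frac{\left(6 - 13\right) - 240}{d + d} = \frac{\left(6 - 13\right) - 240}{2 d} = \left(-7 - 240\right) \frac{1}{2 d} = - 247 \frac{1}{2 d} = - \frac{247}{2 d}$)
$f{\left(s,g \right)} = 405 + g$ ($f{\left(s,g \right)} = g + 405 = 405 + g$)
$\left(f{\left(598,701 \right)} + X{\left(520,-23 \right)}\right) \left(-295062 + O{\left(-455 \right)}\right) = \left(\left(405 + 701\right) + \left(2 \left(-23\right) + 2 \cdot 520\right)\right) \left(-295062 - \frac{247}{2 \left(-455\right)}\right) = \left(1106 + \left(-46 + 1040\right)\right) \left(-295062 - - \frac{19}{70}\right) = \left(1106 + 994\right) \left(-295062 + \frac{19}{70}\right) = 2100 \left(- \frac{20654321}{70}\right) = -619629630$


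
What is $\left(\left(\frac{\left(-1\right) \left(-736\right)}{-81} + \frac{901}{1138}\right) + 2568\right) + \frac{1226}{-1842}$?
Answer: $\frac{72417359681}{28298646} \approx 2559.0$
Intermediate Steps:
$\left(\left(\frac{\left(-1\right) \left(-736\right)}{-81} + \frac{901}{1138}\right) + 2568\right) + \frac{1226}{-1842} = \left(\left(736 \left(- \frac{1}{81}\right) + 901 \cdot \frac{1}{1138}\right) + 2568\right) + 1226 \left(- \frac{1}{1842}\right) = \left(\left(- \frac{736}{81} + \frac{901}{1138}\right) + 2568\right) - \frac{613}{921} = \left(- \frac{764587}{92178} + 2568\right) - \frac{613}{921} = \frac{235948517}{92178} - \frac{613}{921} = \frac{72417359681}{28298646}$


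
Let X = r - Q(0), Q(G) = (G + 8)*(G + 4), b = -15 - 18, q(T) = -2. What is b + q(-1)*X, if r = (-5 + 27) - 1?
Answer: -11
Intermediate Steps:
b = -33
Q(G) = (4 + G)*(8 + G) (Q(G) = (8 + G)*(4 + G) = (4 + G)*(8 + G))
r = 21 (r = 22 - 1 = 21)
X = -11 (X = 21 - (32 + 0² + 12*0) = 21 - (32 + 0 + 0) = 21 - 1*32 = 21 - 32 = -11)
b + q(-1)*X = -33 - 2*(-11) = -33 + 22 = -11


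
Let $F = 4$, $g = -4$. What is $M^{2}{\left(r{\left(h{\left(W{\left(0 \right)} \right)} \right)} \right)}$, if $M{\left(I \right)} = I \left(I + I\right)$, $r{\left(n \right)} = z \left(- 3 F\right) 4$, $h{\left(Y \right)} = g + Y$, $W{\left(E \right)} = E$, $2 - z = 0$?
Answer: $339738624$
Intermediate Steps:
$z = 2$ ($z = 2 - 0 = 2 + 0 = 2$)
$h{\left(Y \right)} = -4 + Y$
$r{\left(n \right)} = -96$ ($r{\left(n \right)} = 2 \left(\left(-3\right) 4\right) 4 = 2 \left(-12\right) 4 = \left(-24\right) 4 = -96$)
$M{\left(I \right)} = 2 I^{2}$ ($M{\left(I \right)} = I 2 I = 2 I^{2}$)
$M^{2}{\left(r{\left(h{\left(W{\left(0 \right)} \right)} \right)} \right)} = \left(2 \left(-96\right)^{2}\right)^{2} = \left(2 \cdot 9216\right)^{2} = 18432^{2} = 339738624$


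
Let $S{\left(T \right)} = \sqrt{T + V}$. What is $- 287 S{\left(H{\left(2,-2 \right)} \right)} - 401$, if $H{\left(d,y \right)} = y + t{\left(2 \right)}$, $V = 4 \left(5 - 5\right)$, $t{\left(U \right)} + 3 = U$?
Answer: $-401 - 287 i \sqrt{3} \approx -401.0 - 497.1 i$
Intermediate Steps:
$t{\left(U \right)} = -3 + U$
$V = 0$ ($V = 4 \cdot 0 = 0$)
$H{\left(d,y \right)} = -1 + y$ ($H{\left(d,y \right)} = y + \left(-3 + 2\right) = y - 1 = -1 + y$)
$S{\left(T \right)} = \sqrt{T}$ ($S{\left(T \right)} = \sqrt{T + 0} = \sqrt{T}$)
$- 287 S{\left(H{\left(2,-2 \right)} \right)} - 401 = - 287 \sqrt{-1 - 2} - 401 = - 287 \sqrt{-3} - 401 = - 287 i \sqrt{3} - 401 = -401 - 287 i \sqrt{3}$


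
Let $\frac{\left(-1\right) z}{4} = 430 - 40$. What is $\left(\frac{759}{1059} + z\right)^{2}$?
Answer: $\frac{302969882329}{124609} \approx 2.4314 \cdot 10^{6}$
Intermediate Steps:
$z = -1560$ ($z = - 4 \left(430 - 40\right) = \left(-4\right) 390 = -1560$)
$\left(\frac{759}{1059} + z\right)^{2} = \left(\frac{759}{1059} - 1560\right)^{2} = \left(759 \cdot \frac{1}{1059} - 1560\right)^{2} = \left(\frac{253}{353} - 1560\right)^{2} = \left(- \frac{550427}{353}\right)^{2} = \frac{302969882329}{124609}$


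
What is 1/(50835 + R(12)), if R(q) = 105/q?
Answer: 4/203375 ≈ 1.9668e-5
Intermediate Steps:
1/(50835 + R(12)) = 1/(50835 + 105/12) = 1/(50835 + 105*(1/12)) = 1/(50835 + 35/4) = 1/(203375/4) = 4/203375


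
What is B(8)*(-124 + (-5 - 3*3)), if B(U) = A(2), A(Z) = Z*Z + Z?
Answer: -828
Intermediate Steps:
A(Z) = Z + Z² (A(Z) = Z² + Z = Z + Z²)
B(U) = 6 (B(U) = 2*(1 + 2) = 2*3 = 6)
B(8)*(-124 + (-5 - 3*3)) = 6*(-124 + (-5 - 3*3)) = 6*(-124 + (-5 - 9)) = 6*(-124 - 14) = 6*(-138) = -828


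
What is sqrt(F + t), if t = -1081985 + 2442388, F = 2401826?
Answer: sqrt(3762229) ≈ 1939.6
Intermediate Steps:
t = 1360403
sqrt(F + t) = sqrt(2401826 + 1360403) = sqrt(3762229)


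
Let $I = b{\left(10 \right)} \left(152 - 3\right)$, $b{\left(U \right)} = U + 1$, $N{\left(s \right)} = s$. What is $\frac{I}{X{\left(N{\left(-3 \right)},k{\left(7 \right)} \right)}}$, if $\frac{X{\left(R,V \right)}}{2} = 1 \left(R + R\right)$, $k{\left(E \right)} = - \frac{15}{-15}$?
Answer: $- \frac{1639}{12} \approx -136.58$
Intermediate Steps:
$b{\left(U \right)} = 1 + U$
$I = 1639$ ($I = \left(1 + 10\right) \left(152 - 3\right) = 11 \cdot 149 = 1639$)
$k{\left(E \right)} = 1$ ($k{\left(E \right)} = \left(-15\right) \left(- \frac{1}{15}\right) = 1$)
$X{\left(R,V \right)} = 4 R$ ($X{\left(R,V \right)} = 2 \cdot 1 \left(R + R\right) = 2 \cdot 1 \cdot 2 R = 2 \cdot 2 R = 4 R$)
$\frac{I}{X{\left(N{\left(-3 \right)},k{\left(7 \right)} \right)}} = \frac{1639}{4 \left(-3\right)} = \frac{1639}{-12} = 1639 \left(- \frac{1}{12}\right) = - \frac{1639}{12}$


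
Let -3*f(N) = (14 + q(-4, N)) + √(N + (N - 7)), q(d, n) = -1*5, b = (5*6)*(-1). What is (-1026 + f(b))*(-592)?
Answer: 609168 + 592*I*√67/3 ≈ 6.0917e+5 + 1615.2*I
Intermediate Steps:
b = -30 (b = 30*(-1) = -30)
q(d, n) = -5
f(N) = -3 - √(-7 + 2*N)/3 (f(N) = -((14 - 5) + √(N + (N - 7)))/3 = -(9 + √(N + (-7 + N)))/3 = -(9 + √(-7 + 2*N))/3 = -3 - √(-7 + 2*N)/3)
(-1026 + f(b))*(-592) = (-1026 + (-3 - √(-7 + 2*(-30))/3))*(-592) = (-1026 + (-3 - √(-7 - 60)/3))*(-592) = (-1026 + (-3 - I*√67/3))*(-592) = (-1029 - I*√67/3)*(-592) = 609168 + 592*I*√67/3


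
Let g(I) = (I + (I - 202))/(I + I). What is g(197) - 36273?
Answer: -7145685/197 ≈ -36273.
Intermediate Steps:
g(I) = (-202 + 2*I)/(2*I) (g(I) = (I + (-202 + I))/((2*I)) = (-202 + 2*I)*(1/(2*I)) = (-202 + 2*I)/(2*I))
g(197) - 36273 = (-101 + 197)/197 - 36273 = (1/197)*96 - 36273 = 96/197 - 36273 = -7145685/197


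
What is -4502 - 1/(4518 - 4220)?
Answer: -1341597/298 ≈ -4502.0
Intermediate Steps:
-4502 - 1/(4518 - 4220) = -4502 - 1/298 = -1341597/298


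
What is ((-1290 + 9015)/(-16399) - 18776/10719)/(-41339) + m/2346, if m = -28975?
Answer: -3051434602811659/247064598548406 ≈ -12.351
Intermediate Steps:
((-1290 + 9015)/(-16399) - 18776/10719)/(-41339) + m/2346 = ((-1290 + 9015)/(-16399) - 18776/10719)/(-41339) - 28975/2346 = (7725*(-1/16399) - 18776*1/10719)*(-1/41339) - 28975*1/2346 = (-7725/16399 - 18776/10719)*(-1/41339) - 28975/2346 = -390711899/175780881*(-1/41339) - 28975/2346 = 390711899/7266605839659 - 28975/2346 = -3051434602811659/247064598548406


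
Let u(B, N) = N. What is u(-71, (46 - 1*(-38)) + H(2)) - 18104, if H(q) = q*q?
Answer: -18016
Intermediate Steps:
H(q) = q²
u(-71, (46 - 1*(-38)) + H(2)) - 18104 = ((46 - 1*(-38)) + 2²) - 18104 = ((46 + 38) + 4) - 18104 = (84 + 4) - 18104 = 88 - 18104 = -18016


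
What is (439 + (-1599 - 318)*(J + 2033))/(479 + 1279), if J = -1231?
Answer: -1536995/1758 ≈ -874.29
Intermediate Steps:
(439 + (-1599 - 318)*(J + 2033))/(479 + 1279) = (439 + (-1599 - 318)*(-1231 + 2033))/(479 + 1279) = (439 - 1917*802)/1758 = (439 - 1537434)*(1/1758) = -1536995*1/1758 = -1536995/1758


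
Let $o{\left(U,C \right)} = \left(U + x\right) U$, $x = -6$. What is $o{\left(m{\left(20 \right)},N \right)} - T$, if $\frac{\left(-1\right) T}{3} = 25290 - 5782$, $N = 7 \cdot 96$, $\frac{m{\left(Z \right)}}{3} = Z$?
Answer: $61764$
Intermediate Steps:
$m{\left(Z \right)} = 3 Z$
$N = 672$
$o{\left(U,C \right)} = U \left(-6 + U\right)$ ($o{\left(U,C \right)} = \left(U - 6\right) U = \left(-6 + U\right) U = U \left(-6 + U\right)$)
$T = -58524$ ($T = - 3 \left(25290 - 5782\right) = \left(-3\right) 19508 = -58524$)
$o{\left(m{\left(20 \right)},N \right)} - T = 3 \cdot 20 \left(-6 + 3 \cdot 20\right) - -58524 = 60 \left(-6 + 60\right) + 58524 = 60 \cdot 54 + 58524 = 3240 + 58524 = 61764$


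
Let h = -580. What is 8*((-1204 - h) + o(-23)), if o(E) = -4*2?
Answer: -5056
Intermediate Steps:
o(E) = -8
8*((-1204 - h) + o(-23)) = 8*((-1204 - 1*(-580)) - 8) = 8*((-1204 + 580) - 8) = 8*(-624 - 8) = 8*(-632) = -5056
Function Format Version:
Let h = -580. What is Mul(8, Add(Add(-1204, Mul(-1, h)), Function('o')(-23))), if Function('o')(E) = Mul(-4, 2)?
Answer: -5056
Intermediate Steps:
Function('o')(E) = -8
Mul(8, Add(Add(-1204, Mul(-1, h)), Function('o')(-23))) = Mul(8, Add(Add(-1204, Mul(-1, -580)), -8)) = Mul(8, Add(Add(-1204, 580), -8)) = Mul(8, Add(-624, -8)) = Mul(8, -632) = -5056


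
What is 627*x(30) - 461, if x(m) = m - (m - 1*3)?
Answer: 1420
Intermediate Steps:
x(m) = 3 (x(m) = m - (m - 3) = m - (-3 + m) = m + (3 - m) = 3)
627*x(30) - 461 = 627*3 - 461 = 1881 - 461 = 1420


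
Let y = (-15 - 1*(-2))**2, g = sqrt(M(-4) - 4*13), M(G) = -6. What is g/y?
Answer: I*sqrt(58)/169 ≈ 0.045064*I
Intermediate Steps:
g = I*sqrt(58) (g = sqrt(-6 - 4*13) = sqrt(-6 - 52) = sqrt(-58) = I*sqrt(58) ≈ 7.6158*I)
y = 169 (y = (-15 + 2)**2 = (-13)**2 = 169)
g/y = (I*sqrt(58))/169 = (I*sqrt(58))*(1/169) = I*sqrt(58)/169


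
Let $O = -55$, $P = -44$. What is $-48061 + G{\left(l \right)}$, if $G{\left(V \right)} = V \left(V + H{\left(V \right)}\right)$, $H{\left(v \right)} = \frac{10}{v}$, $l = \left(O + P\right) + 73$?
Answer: $-47375$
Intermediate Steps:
$l = -26$ ($l = \left(-55 - 44\right) + 73 = -99 + 73 = -26$)
$G{\left(V \right)} = V \left(V + \frac{10}{V}\right)$
$-48061 + G{\left(l \right)} = -48061 + \left(10 + \left(-26\right)^{2}\right) = -48061 + \left(10 + 676\right) = -48061 + 686 = -47375$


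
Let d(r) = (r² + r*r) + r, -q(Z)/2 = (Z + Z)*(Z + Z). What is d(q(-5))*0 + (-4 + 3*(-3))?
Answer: -13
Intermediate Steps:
q(Z) = -8*Z² (q(Z) = -2*(Z + Z)*(Z + Z) = -2*2*Z*2*Z = -8*Z²)
d(r) = r + 2*r² (d(r) = (r² + r²) + r = 2*r² + r = r + 2*r²)
d(q(-5))*0 + (-4 + 3*(-3)) = ((-8*(-5)²)*(1 + 2*(-8*(-5)²)))*0 + (-4 + 3*(-3)) = ((-8*25)*(1 + 2*(-8*25)))*0 + (-4 - 9) = -200*(1 + 2*(-200))*0 - 13 = -200*(1 - 400)*0 - 13 = -200*(-399)*0 - 13 = 79800*0 - 13 = 0 - 13 = -13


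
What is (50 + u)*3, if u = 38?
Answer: 264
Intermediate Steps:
(50 + u)*3 = (50 + 38)*3 = 88*3 = 264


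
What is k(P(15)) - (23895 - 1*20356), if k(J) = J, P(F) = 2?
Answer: -3537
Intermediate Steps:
k(P(15)) - (23895 - 1*20356) = 2 - (23895 - 1*20356) = 2 - (23895 - 20356) = 2 - 1*3539 = 2 - 3539 = -3537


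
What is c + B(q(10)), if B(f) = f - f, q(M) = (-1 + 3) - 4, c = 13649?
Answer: 13649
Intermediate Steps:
q(M) = -2 (q(M) = 2 - 4 = -2)
B(f) = 0
c + B(q(10)) = 13649 + 0 = 13649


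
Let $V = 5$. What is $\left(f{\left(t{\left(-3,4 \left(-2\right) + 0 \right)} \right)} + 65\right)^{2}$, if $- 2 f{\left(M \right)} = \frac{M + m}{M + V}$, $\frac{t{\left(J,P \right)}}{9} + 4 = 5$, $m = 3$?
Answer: $\frac{204304}{49} \approx 4169.5$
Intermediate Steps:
$t{\left(J,P \right)} = 9$ ($t{\left(J,P \right)} = -36 + 9 \cdot 5 = -36 + 45 = 9$)
$f{\left(M \right)} = - \frac{3 + M}{2 \left(5 + M\right)}$ ($f{\left(M \right)} = - \frac{\left(M + 3\right) \frac{1}{M + 5}}{2} = - \frac{\left(3 + M\right) \frac{1}{5 + M}}{2} = - \frac{\frac{1}{5 + M} \left(3 + M\right)}{2} = - \frac{3 + M}{2 \left(5 + M\right)}$)
$\left(f{\left(t{\left(-3,4 \left(-2\right) + 0 \right)} \right)} + 65\right)^{2} = \left(\frac{-3 - 9}{2 \left(5 + 9\right)} + 65\right)^{2} = \left(\frac{-3 - 9}{2 \cdot 14} + 65\right)^{2} = \left(\frac{1}{2} \cdot \frac{1}{14} \left(-12\right) + 65\right)^{2} = \left(- \frac{3}{7} + 65\right)^{2} = \left(\frac{452}{7}\right)^{2} = \frac{204304}{49}$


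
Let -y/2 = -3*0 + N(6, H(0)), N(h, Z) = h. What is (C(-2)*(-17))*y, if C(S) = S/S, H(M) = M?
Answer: 204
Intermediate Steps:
C(S) = 1
y = -12 (y = -2*(-3*0 + 6) = -2*(0 + 6) = -2*6 = -12)
(C(-2)*(-17))*y = (1*(-17))*(-12) = -17*(-12) = 204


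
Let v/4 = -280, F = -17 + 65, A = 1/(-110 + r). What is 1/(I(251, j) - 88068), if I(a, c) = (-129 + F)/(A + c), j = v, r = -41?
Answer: -169121/14894135997 ≈ -1.1355e-5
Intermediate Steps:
A = -1/151 (A = 1/(-110 - 41) = 1/(-151) = -1/151 ≈ -0.0066225)
F = 48
v = -1120 (v = 4*(-280) = -1120)
j = -1120
I(a, c) = -81/(-1/151 + c) (I(a, c) = (-129 + 48)/(-1/151 + c) = -81/(-1/151 + c))
1/(I(251, j) - 88068) = 1/(-12231/(-1 + 151*(-1120)) - 88068) = 1/(-12231/(-1 - 169120) - 88068) = 1/(-12231/(-169121) - 88068) = 1/(-12231*(-1/169121) - 88068) = 1/(12231/169121 - 88068) = 1/(-14894135997/169121) = -169121/14894135997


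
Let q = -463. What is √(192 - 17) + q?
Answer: -463 + 5*√7 ≈ -449.77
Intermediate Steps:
√(192 - 17) + q = √(192 - 17) - 463 = √175 - 463 = 5*√7 - 463 = -463 + 5*√7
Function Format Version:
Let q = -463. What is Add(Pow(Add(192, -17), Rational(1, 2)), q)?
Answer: Add(-463, Mul(5, Pow(7, Rational(1, 2)))) ≈ -449.77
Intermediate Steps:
Add(Pow(Add(192, -17), Rational(1, 2)), q) = Add(Pow(Add(192, -17), Rational(1, 2)), -463) = Add(Pow(175, Rational(1, 2)), -463) = Add(Mul(5, Pow(7, Rational(1, 2))), -463) = Add(-463, Mul(5, Pow(7, Rational(1, 2))))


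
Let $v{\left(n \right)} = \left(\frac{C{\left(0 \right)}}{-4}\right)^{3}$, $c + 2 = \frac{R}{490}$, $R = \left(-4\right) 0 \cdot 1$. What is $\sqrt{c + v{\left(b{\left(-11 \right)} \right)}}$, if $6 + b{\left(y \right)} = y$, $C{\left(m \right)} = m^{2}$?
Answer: $i \sqrt{2} \approx 1.4142 i$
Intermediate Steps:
$b{\left(y \right)} = -6 + y$
$R = 0$ ($R = 0 \cdot 1 = 0$)
$c = -2$ ($c = -2 + \frac{0}{490} = -2 + 0 \cdot \frac{1}{490} = -2 + 0 = -2$)
$v{\left(n \right)} = 0$ ($v{\left(n \right)} = \left(\frac{0^{2}}{-4}\right)^{3} = \left(0 \left(- \frac{1}{4}\right)\right)^{3} = 0^{3} = 0$)
$\sqrt{c + v{\left(b{\left(-11 \right)} \right)}} = \sqrt{-2 + 0} = \sqrt{-2} = i \sqrt{2}$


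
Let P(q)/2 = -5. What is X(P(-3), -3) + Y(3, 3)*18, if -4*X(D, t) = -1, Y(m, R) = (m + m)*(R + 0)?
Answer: 1297/4 ≈ 324.25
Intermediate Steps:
Y(m, R) = 2*R*m (Y(m, R) = (2*m)*R = 2*R*m)
P(q) = -10 (P(q) = 2*(-5) = -10)
X(D, t) = ¼ (X(D, t) = -¼*(-1) = ¼)
X(P(-3), -3) + Y(3, 3)*18 = ¼ + (2*3*3)*18 = ¼ + 18*18 = ¼ + 324 = 1297/4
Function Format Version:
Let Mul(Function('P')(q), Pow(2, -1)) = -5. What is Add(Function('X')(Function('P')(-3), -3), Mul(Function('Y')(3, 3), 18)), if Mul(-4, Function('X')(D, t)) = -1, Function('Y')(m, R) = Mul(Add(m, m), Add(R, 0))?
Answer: Rational(1297, 4) ≈ 324.25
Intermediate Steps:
Function('Y')(m, R) = Mul(2, R, m) (Function('Y')(m, R) = Mul(Mul(2, m), R) = Mul(2, R, m))
Function('P')(q) = -10 (Function('P')(q) = Mul(2, -5) = -10)
Function('X')(D, t) = Rational(1, 4) (Function('X')(D, t) = Mul(Rational(-1, 4), -1) = Rational(1, 4))
Add(Function('X')(Function('P')(-3), -3), Mul(Function('Y')(3, 3), 18)) = Add(Rational(1, 4), Mul(Mul(2, 3, 3), 18)) = Add(Rational(1, 4), Mul(18, 18)) = Add(Rational(1, 4), 324) = Rational(1297, 4)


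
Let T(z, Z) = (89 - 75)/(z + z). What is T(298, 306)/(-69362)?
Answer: -7/20669876 ≈ -3.3866e-7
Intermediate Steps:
T(z, Z) = 7/z (T(z, Z) = 14/((2*z)) = 14*(1/(2*z)) = 7/z)
T(298, 306)/(-69362) = (7/298)/(-69362) = (7*(1/298))*(-1/69362) = (7/298)*(-1/69362) = -7/20669876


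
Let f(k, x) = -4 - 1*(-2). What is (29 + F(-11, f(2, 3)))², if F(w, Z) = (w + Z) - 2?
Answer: 196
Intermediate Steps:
f(k, x) = -2 (f(k, x) = -4 + 2 = -2)
F(w, Z) = -2 + Z + w (F(w, Z) = (Z + w) - 2 = -2 + Z + w)
(29 + F(-11, f(2, 3)))² = (29 + (-2 - 2 - 11))² = (29 - 15)² = 14² = 196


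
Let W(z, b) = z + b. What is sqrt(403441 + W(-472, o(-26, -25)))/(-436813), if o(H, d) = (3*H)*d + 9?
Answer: -24*sqrt(703)/436813 ≈ -0.0014568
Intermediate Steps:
o(H, d) = 9 + 3*H*d (o(H, d) = 3*H*d + 9 = 9 + 3*H*d)
W(z, b) = b + z
sqrt(403441 + W(-472, o(-26, -25)))/(-436813) = sqrt(403441 + ((9 + 3*(-26)*(-25)) - 472))/(-436813) = sqrt(403441 + ((9 + 1950) - 472))*(-1/436813) = sqrt(403441 + (1959 - 472))*(-1/436813) = sqrt(403441 + 1487)*(-1/436813) = sqrt(404928)*(-1/436813) = (24*sqrt(703))*(-1/436813) = -24*sqrt(703)/436813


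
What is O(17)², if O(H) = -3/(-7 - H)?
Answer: 1/64 ≈ 0.015625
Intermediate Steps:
O(17)² = (3/(7 + 17))² = (3/24)² = (3*(1/24))² = (⅛)² = 1/64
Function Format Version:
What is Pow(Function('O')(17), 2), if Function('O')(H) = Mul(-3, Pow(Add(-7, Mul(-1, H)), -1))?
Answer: Rational(1, 64) ≈ 0.015625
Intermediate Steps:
Pow(Function('O')(17), 2) = Pow(Mul(3, Pow(Add(7, 17), -1)), 2) = Pow(Mul(3, Pow(24, -1)), 2) = Pow(Mul(3, Rational(1, 24)), 2) = Pow(Rational(1, 8), 2) = Rational(1, 64)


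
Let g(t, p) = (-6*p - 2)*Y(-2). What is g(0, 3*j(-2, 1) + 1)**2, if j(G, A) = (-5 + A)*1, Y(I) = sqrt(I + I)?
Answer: -16384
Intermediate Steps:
Y(I) = sqrt(2)*sqrt(I) (Y(I) = sqrt(2*I) = sqrt(2)*sqrt(I))
j(G, A) = -5 + A
g(t, p) = 2*I*(-2 - 6*p) (g(t, p) = (-6*p - 2)*(sqrt(2)*sqrt(-2)) = (-2 - 6*p)*(sqrt(2)*(I*sqrt(2))) = (-2 - 6*p)*(2*I) = 2*I*(-2 - 6*p))
g(0, 3*j(-2, 1) + 1)**2 = (I*(-4 - 12*(3*(-5 + 1) + 1)))**2 = (I*(-4 - 12*(3*(-4) + 1)))**2 = (I*(-4 - 12*(-12 + 1)))**2 = (I*(-4 - 12*(-11)))**2 = (I*(-4 + 132))**2 = (I*128)**2 = (128*I)**2 = -16384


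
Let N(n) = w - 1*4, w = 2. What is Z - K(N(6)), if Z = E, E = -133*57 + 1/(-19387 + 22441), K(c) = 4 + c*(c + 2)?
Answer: -23164589/3054 ≈ -7585.0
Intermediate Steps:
N(n) = -2 (N(n) = 2 - 1*4 = 2 - 4 = -2)
K(c) = 4 + c*(2 + c)
E = -23152373/3054 (E = -7581 + 1/3054 = -23152373/3054 ≈ -7581.0)
Z = -23152373/3054 ≈ -7581.0
Z - K(N(6)) = -23152373/3054 - (4 + (-2)² + 2*(-2)) = -23152373/3054 - (4 + 4 - 4) = -23152373/3054 - 1*4 = -23152373/3054 - 4 = -23164589/3054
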